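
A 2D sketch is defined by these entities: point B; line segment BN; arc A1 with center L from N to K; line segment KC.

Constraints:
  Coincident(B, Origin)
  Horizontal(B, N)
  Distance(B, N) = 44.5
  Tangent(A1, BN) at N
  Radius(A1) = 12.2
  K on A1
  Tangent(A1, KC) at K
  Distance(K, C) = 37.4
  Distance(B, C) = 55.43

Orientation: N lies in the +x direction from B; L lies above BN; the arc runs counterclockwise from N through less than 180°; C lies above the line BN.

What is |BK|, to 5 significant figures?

57.230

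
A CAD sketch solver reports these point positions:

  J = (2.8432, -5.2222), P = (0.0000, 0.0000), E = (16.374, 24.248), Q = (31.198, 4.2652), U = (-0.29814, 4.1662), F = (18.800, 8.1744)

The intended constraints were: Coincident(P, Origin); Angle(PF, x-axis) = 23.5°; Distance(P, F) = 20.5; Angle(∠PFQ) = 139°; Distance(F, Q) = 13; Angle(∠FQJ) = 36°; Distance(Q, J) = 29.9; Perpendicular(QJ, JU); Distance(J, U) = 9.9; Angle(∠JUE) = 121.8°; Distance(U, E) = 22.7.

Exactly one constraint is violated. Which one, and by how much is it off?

Distance(U, E) = 22.7 — off by 3.40.

P = (0.00, 0.00) ✓; PF at 23.50° ✓; |PF| = 20.50 ✓; ∠PFQ = 139.0° ✓; |FQ| = 13.00 ✓; ∠FQJ = 36.00° ✓; |QJ| = 29.90 ✓; ∠(QJ, JU) = 90.00° ✓; |JU| = 9.900 ✓; ∠JUE = 121.8° ✓; |UE| = 26.10 ✗.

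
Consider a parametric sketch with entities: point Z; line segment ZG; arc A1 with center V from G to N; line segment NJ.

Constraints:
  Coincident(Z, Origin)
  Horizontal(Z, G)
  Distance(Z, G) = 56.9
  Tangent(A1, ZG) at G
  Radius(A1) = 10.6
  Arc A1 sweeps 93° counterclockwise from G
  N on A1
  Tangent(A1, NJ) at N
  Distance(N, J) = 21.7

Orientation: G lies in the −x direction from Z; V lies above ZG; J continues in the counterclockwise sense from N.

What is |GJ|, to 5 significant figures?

34.158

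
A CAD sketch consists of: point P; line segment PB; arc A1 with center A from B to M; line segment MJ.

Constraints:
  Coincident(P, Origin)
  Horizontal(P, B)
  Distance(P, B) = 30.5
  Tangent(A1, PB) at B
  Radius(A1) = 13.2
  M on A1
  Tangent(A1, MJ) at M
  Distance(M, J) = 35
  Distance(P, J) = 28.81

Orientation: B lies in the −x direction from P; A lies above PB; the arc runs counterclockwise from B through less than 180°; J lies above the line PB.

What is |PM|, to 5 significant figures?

21.523

Checks: |AM| = 13.20 ✓; ∠(AM, MJ) = 90.00° ✓; |MJ| = 35.00 ✓; |PJ| = 28.81 ✓.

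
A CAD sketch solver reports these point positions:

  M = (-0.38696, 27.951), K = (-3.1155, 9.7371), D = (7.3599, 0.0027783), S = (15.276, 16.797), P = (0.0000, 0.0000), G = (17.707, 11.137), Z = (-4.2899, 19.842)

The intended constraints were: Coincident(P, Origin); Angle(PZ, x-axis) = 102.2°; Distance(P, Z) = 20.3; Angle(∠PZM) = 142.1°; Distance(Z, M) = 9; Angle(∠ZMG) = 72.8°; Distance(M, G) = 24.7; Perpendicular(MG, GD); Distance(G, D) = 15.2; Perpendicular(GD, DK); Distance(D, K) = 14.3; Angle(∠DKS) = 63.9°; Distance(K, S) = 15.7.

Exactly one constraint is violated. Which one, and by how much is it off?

Distance(K, S) = 15.7 — off by 4.00.

P = (0.00, 0.00) ✓; PZ at 102.2° ✓; |PZ| = 20.30 ✓; ∠PZM = 142.1° ✓; |ZM| = 8.999 ✓; ∠ZMG = 72.80° ✓; |MG| = 24.70 ✓; ∠(MG, GD) = 90.00° ✓; |GD| = 15.20 ✓; ∠(GD, DK) = 90.00° ✓; |DK| = 14.30 ✓; ∠DKS = 63.90° ✓; |KS| = 19.70 ✗.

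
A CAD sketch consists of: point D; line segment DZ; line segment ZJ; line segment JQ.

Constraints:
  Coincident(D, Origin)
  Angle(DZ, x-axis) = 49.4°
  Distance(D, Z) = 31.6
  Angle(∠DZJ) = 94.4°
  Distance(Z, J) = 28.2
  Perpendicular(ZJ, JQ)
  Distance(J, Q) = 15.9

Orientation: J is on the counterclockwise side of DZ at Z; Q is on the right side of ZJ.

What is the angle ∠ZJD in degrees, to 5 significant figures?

45.814°

D is at the origin; DZ runs at 49.4° with length 31.6, so Z = 31.6·(cos 49.4°, sin 49.4°) = (20.564, 23.993). ∠DZJ = 94.4°, so ZJ runs at 49.4° + (180° − 94.4°) = 135.00° from the x-axis; with |ZJ| = 28.2, J = Z + 28.2·(cos 135.00°, sin 135.00°) = (0.62405, 43.933). Then cos ∠ZJD = JZ·JD / (|JZ||JD|), giving 45.814°.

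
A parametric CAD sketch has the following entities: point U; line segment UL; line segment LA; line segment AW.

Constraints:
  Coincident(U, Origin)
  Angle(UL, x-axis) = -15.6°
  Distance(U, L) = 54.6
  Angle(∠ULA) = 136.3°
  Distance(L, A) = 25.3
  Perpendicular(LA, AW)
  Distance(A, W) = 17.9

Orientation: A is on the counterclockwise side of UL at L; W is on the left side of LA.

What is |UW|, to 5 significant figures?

67.739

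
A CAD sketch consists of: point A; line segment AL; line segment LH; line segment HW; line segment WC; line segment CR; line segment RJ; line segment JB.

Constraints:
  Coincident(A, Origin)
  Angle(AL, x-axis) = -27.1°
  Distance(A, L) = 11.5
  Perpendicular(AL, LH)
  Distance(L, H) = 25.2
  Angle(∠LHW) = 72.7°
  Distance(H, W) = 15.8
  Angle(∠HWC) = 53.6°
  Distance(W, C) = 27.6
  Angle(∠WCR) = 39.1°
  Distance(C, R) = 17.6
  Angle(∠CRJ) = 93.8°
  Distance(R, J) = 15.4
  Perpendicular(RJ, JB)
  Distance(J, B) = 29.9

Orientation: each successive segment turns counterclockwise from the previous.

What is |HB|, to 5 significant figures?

36.895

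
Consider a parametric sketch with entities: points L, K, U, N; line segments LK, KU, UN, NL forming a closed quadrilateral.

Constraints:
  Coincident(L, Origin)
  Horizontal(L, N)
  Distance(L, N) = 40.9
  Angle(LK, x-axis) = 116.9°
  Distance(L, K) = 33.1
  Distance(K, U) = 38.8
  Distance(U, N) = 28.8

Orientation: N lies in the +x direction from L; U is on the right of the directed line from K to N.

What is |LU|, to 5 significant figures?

12.285

Checks: |KU| = 38.80 ✓; |UN| = 28.80 ✓.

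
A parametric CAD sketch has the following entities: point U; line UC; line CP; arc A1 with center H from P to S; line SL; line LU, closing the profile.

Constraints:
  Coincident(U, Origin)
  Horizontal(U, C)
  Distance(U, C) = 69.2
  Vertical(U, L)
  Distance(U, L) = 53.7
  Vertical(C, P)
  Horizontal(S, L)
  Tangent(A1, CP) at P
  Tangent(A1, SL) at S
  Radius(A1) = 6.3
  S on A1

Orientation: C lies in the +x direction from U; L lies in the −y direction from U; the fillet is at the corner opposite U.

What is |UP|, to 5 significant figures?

83.877

U is at the origin; U and C share the same y with |UC| = 69.2 and C on the +x side, so C = (69.200, 0.0000). U and L share the same x with |UL| = 53.7 and L on the −y side, so L = (0.0000, -53.700). The virtual corner opposite U is at (69.200, -53.700). Since A1 is tangent to CP there, HP ⟂ CP and tangency of A1 to SL means the radius HS is perpendicular to SL, with radius 6.3, so the center H sits 6.3 in from both sides at H = (62.900, -47.400). That places the tangent points at P = (69.200, -47.400) on CP and S = (62.900, -53.700) on SL. Then |UP| = |P − U| = 83.877.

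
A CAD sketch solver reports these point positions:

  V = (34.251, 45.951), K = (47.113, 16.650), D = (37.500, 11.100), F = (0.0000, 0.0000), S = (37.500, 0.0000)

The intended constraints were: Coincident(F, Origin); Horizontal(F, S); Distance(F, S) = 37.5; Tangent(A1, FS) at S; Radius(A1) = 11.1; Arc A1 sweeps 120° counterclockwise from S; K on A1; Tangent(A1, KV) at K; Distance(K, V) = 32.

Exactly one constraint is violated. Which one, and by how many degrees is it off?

Tangent(A1, KV) at K — off by 6.30°.

F = (0.00, 0.00) ✓; F.y = 0.00, S.y = 0.00 ✓; |FS| = 37.50 ✓; ∠(DS, SF) = 90.00° ✓; |DS| = 11.10 ✓; bearing(D→K) − bearing(D→S) = 120.0° ✓; |DK| = 11.10 ✓; ∠(DK, KV) = 96.30° ✗; |KV| = 32.00 ✓.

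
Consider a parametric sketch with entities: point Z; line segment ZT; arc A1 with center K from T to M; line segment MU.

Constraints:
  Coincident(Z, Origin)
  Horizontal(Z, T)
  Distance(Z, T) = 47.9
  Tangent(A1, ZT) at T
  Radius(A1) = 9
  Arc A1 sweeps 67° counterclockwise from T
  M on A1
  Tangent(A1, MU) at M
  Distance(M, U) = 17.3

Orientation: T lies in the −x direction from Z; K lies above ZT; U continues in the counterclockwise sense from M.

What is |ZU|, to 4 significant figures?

39.21

Z is at the origin; Z and T share the same y with |ZT| = 47.9 and T on the −x side, so T = (-47.90, 0.000). The tangent condition forces KT to be normal to ZT, so K = T + (0, 9) = (-47.90, 9.000). On A1, T sits at bearing -90° from K; a 67° counterclockwise sweep puts M at bearing -23°, so M = K + 9.0·(cos -23°, sin -23°) = (-39.62, 5.483). A1 meets MU tangentially, so KM is at right angles to MU, so MU runs along (−sin -23°, cos -23°); with |MU| = 17.3, U = (-32.86, 21.41). Then |ZU| = |U − Z| = 39.21.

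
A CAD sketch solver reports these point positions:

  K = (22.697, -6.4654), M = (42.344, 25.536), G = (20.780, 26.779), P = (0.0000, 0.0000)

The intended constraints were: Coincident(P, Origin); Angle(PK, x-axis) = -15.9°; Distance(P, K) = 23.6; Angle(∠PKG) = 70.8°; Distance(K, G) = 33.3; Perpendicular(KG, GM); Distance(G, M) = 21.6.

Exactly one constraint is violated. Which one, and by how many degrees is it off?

Perpendicular(KG, GM) — off by 6.60°.

P = (0.00, 0.00) ✓; PK at -15.90° ✓; |PK| = 23.60 ✓; ∠PKG = 70.80° ✓; |KG| = 33.30 ✓; ∠(KG, GM) = 96.60° ✗; |GM| = 21.60 ✓.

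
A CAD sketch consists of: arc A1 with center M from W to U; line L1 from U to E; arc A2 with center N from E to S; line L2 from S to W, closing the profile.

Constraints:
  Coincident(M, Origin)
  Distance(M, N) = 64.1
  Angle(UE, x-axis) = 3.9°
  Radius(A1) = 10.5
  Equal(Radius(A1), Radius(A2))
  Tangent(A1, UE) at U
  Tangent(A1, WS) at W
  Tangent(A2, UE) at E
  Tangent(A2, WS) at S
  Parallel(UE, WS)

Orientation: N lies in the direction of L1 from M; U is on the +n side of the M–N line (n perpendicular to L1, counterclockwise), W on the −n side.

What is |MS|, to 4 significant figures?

64.95

The slot axis is L1's direction at 3.9°, so u = (cos 3.9°, sin 3.9°) = (0.9977, 0.06802) and n = (−sin 3.9°, cos 3.9°) = (-0.06802, 0.9977). M is at the origin and N lies 64.1 along u from M, so N = 64.1·u = (63.95, 4.360). Tangency of A1 to both parallel lines with radius 10.5 puts U and W at M ± 10.5·n: U = (-0.7142, 10.48), W = (0.7142, -10.48). Equal radii place E and S the same way about N: E = N + 10.5·n = (63.24, 14.84), S = N − 10.5·n = (64.67, -6.116). Then |MS| = |S − M| = 64.95.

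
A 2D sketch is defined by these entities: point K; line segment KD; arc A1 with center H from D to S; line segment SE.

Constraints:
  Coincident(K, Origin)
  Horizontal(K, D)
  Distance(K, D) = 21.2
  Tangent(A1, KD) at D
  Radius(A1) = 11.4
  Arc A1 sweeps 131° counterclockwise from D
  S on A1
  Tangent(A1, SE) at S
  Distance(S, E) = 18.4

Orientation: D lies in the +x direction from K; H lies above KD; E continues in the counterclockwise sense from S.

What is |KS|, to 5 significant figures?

35.280

K is at the origin; K and D share the same y with |KD| = 21.2 and D on the +x side, so D = (21.200, 0.0000). A1 meets KD tangentially, so HD is at right angles to KD, so H = D + (0, 11.4) = (21.200, 11.400). On A1, D sits at bearing -90° from H; a 131° counterclockwise sweep puts S at bearing 41°, so S = H + 11.4·(cos 41°, sin 41°) = (29.804, 18.879). Then |KS| = |S − K| = 35.280.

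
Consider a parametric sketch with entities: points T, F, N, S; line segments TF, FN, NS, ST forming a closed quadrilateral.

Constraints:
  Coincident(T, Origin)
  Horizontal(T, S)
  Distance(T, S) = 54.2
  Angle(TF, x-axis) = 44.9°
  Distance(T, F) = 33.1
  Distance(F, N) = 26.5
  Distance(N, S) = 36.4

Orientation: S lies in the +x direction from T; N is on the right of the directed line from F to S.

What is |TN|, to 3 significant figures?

18.1

Checks: |FN| = 26.50 ✓; |NS| = 36.40 ✓.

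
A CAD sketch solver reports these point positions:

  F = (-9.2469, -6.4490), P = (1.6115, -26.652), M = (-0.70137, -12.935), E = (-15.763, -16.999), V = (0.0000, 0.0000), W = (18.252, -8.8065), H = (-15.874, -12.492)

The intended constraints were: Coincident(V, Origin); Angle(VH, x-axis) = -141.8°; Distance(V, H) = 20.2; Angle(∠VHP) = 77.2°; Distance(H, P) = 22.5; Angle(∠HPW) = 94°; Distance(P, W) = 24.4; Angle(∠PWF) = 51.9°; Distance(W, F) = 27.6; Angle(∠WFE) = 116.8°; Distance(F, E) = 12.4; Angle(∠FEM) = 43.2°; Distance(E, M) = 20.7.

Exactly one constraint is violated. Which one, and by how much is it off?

Distance(E, M) = 20.7 — off by 5.10.

V = (0.00, 0.00) ✓; VH at -141.8° ✓; |VH| = 20.20 ✓; ∠VHP = 77.20° ✓; |HP| = 22.50 ✓; ∠HPW = 94.00° ✓; |PW| = 24.40 ✓; ∠PWF = 51.90° ✓; |WF| = 27.60 ✓; ∠WFE = 116.8° ✓; |FE| = 12.40 ✓; ∠FEM = 43.20° ✓; |EM| = 15.60 ✗.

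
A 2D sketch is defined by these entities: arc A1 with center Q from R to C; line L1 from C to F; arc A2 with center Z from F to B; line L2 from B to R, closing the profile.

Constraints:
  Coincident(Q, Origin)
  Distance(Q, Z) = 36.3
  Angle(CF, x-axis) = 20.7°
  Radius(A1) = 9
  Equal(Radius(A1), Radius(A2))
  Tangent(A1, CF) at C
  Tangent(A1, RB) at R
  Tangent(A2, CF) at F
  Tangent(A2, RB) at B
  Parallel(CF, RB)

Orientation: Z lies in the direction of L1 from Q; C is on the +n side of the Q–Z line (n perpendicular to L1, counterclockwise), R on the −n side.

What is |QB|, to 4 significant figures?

37.40

The slot axis is L1's direction at 20.7°, so u = (cos 20.7°, sin 20.7°) = (0.9354, 0.3535) and n = (−sin 20.7°, cos 20.7°) = (-0.3535, 0.9354). Q is at the origin and Z lies 36.3 along u from Q, so Z = 36.3·u = (33.96, 12.83). Tangency of A1 to both parallel lines with radius 9.0 puts C and R at Q ± 9.0·n: C = (-3.181, 8.419), R = (3.181, -8.419). Equal radii place F and B the same way about Z: F = Z + 9.0·n = (30.78, 21.25), B = Z − 9.0·n = (37.14, 4.412). Then |QB| = |B − Q| = 37.40.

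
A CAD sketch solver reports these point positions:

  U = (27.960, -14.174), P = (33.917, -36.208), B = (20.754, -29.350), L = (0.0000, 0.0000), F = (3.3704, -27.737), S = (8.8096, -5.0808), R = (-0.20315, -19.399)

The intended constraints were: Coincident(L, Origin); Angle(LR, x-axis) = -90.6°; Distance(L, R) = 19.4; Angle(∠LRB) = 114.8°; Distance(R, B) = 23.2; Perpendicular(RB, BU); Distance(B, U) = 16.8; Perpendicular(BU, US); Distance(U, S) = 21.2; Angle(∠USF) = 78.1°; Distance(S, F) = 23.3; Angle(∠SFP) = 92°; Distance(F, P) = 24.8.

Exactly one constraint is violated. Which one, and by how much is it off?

Distance(F, P) = 24.8 — off by 6.90.

L = (0.00, 0.00) ✓; LR at -90.60° ✓; |LR| = 19.40 ✓; ∠LRB = 114.8° ✓; |RB| = 23.20 ✓; ∠(RB, BU) = 90.00° ✓; |BU| = 16.80 ✓; ∠(BU, US) = 90.00° ✓; |US| = 21.20 ✓; ∠USF = 78.10° ✓; |SF| = 23.30 ✓; ∠SFP = 92.00° ✓; |FP| = 31.70 ✗.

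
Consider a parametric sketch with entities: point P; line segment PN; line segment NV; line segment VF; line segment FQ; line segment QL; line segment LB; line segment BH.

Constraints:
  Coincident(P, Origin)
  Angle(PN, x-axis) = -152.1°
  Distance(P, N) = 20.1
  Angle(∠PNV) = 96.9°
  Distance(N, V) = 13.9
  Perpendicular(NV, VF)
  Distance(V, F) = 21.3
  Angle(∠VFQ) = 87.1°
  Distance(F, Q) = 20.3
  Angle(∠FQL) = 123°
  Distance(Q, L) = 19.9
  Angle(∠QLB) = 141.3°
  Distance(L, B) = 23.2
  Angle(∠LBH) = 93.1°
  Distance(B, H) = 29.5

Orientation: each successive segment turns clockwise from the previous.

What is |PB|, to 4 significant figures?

41.19

P is at the origin; PN runs at -152.1° with length 20.1, so N = (-17.76, -9.405). ∠PNV = 96.9° gives NV at 124.8° from the x-axis; with |NV| = 13.9, V = (-25.70, 2.009). NV is perpendicular to VF, so VF runs at 34.80°; with |VF| = 21.3, F = (-8.206, 14.16). ∠VFQ = 87.1° gives FQ at -58.10° from the x-axis; with |FQ| = 20.3, Q = (2.521, -3.069). ∠FQL = 123.0° gives QL at -115.1° from the x-axis; with |QL| = 19.9, L = (-5.920, -21.09). ∠QLB = 141.3° gives LB at -153.8° from the x-axis; with |LB| = 23.2, B = (-26.74, -31.33). Then |PB| = |B − P| = 41.19.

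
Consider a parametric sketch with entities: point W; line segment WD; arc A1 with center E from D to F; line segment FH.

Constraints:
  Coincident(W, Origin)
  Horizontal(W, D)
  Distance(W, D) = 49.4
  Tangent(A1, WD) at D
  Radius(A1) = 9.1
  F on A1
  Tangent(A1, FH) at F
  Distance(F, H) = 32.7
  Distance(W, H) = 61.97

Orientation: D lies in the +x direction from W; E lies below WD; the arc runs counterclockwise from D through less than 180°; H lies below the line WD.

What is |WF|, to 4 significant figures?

41.69

W is at the origin; WD is horizontal with |WD| = 49.4 and D on the +x side, so D = (49.40, 0.000). A1 meets WD tangentially, so ED is at right angles to WD, so E = D + (0, -9.1) = (49.40, -9.100). Since EF ⟂ FH (tangency), |EH| = √(9.1² + 32.7²) = 33.94 regardless of where F sits on A1. So H lies on both circle(W, 61.97) and circle(E, 33.94); the below-WD intersection is H = (44.87, -42.74). F is the foot of the tangent from H: F = (40.39, -10.35).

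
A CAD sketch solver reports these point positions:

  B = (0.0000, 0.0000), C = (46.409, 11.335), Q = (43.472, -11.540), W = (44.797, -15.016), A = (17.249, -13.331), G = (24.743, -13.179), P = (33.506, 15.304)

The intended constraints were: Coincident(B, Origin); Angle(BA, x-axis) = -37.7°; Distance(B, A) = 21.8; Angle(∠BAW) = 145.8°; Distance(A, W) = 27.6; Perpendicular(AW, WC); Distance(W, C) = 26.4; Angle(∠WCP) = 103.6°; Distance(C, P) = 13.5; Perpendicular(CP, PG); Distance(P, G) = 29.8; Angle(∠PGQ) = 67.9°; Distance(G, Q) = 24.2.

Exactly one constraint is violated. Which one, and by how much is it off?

Distance(G, Q) = 24.2 — off by 5.40.

B = (0.00, 0.00) ✓; BA at -37.70° ✓; |BA| = 21.80 ✓; ∠BAW = 145.8° ✓; |AW| = 27.60 ✓; ∠(AW, WC) = 90.00° ✓; |WC| = 26.40 ✓; ∠WCP = 103.6° ✓; |CP| = 13.50 ✓; ∠(CP, PG) = 90.00° ✓; |PG| = 29.80 ✓; ∠PGQ = 67.90° ✓; |GQ| = 18.80 ✗.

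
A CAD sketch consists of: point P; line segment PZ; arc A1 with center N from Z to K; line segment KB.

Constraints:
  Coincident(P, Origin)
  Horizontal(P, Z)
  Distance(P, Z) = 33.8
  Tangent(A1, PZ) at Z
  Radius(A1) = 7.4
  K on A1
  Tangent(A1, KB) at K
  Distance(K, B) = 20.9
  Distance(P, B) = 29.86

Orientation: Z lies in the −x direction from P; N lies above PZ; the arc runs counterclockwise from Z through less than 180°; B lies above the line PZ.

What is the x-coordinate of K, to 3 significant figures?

-27.0

P is at the origin; PZ is horizontal with |PZ| = 33.8 and Z on the −x side, so Z = (-33.8, 0.00). Since A1 is tangent to PZ there, NZ ⟂ PZ, so N = Z + (0, 7.4) = (-33.8, 7.40). Since NK ⟂ KB (tangency), |NB| = √(7.4² + 20.9²) = 22.2 regardless of where K sits on A1. So B lies on both circle(P, 29.86) and circle(N, 22.2); the above-PZ intersection is B = (-18.5, 23.4). K is the foot of the tangent from B: K = (-27.0, 4.37).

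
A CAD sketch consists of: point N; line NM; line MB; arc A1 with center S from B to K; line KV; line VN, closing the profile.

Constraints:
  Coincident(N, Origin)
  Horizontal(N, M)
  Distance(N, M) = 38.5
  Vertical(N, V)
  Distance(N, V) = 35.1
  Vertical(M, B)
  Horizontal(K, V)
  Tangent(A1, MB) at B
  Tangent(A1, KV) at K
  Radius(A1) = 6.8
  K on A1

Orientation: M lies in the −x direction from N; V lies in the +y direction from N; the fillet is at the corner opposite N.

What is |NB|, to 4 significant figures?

47.78

N is at the origin; N and M share the same y with |NM| = 38.5 and M on the −x side, so M = (-38.50, 0.000). NV is vertical with |NV| = 35.1 and V on the +y side, so V = (0.000, 35.10). The virtual corner opposite N is at (-38.50, 35.10). Since A1 is tangent to MB there, SB ⟂ MB and A1 meets KV tangentially, so SK is at right angles to KV, with radius 6.8, so the center S sits 6.8 in from both sides at S = (-31.70, 28.30). That places the tangent points at B = (-38.50, 28.30) on MB and K = (-31.70, 35.10) on KV. Then |NB| = |B − N| = 47.78.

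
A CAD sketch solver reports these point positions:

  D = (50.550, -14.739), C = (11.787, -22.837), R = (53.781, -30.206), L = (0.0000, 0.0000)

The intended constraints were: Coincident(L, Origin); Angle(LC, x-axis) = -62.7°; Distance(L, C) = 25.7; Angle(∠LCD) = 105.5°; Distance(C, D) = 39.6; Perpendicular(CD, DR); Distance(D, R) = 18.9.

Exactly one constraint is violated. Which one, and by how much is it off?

Distance(D, R) = 18.9 — off by 3.10.

L = (0.00, 0.00) ✓; LC at -62.70° ✓; |LC| = 25.70 ✓; ∠LCD = 105.5° ✓; |CD| = 39.60 ✓; ∠(CD, DR) = 90.00° ✓; |DR| = 15.80 ✗.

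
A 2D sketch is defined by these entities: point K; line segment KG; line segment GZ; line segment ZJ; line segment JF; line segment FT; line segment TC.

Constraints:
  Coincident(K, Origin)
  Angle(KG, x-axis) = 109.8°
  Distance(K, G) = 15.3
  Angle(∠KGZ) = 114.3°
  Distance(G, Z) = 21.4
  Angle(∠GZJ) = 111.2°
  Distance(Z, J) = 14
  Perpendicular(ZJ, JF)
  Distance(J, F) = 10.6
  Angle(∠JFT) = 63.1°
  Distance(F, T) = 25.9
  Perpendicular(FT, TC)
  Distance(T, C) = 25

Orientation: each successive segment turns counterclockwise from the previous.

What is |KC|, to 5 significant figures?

54.283

K is at the origin; KG runs at 109.8° with length 15.3, so G = (-5.1827, 14.395). ∠KGZ = 114.3° gives GZ at 175.50° from the x-axis; with |GZ| = 21.4, Z = (-26.517, 16.075). ∠GZJ = 111.2° gives ZJ at -115.70° from the x-axis; with |ZJ| = 14.0, J = (-32.588, 3.4594). ZJ ⟂ JF, so JF runs at -25.700°; with |JF| = 10.6, F = (-23.037, -1.1374). ∠JFT = 63.1° gives FT at 91.200° from the x-axis; with |FT| = 25.9, T = (-23.579, 24.757). FT ⟂ TC, so TC runs at -178.80°; with |TC| = 25.0, C = (-48.573, 24.233). Then |KC| = |C − K| = 54.283.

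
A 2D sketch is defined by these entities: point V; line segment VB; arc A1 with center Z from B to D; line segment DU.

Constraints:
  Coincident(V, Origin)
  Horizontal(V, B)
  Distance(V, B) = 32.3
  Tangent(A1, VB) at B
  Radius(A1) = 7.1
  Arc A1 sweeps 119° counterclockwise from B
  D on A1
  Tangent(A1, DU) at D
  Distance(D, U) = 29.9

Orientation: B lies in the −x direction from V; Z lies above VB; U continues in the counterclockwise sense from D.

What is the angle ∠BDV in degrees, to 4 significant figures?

98.50°

V is at the origin; VB is horizontal with |VB| = 32.3 and B on the −x side, so B = (-32.30, 0.000). Tangency of A1 to VB means the radius ZB is perpendicular to VB, so Z = B + (0, 7.1) = (-32.30, 7.100). On A1, B sits at bearing -90° from Z; a 119° counterclockwise sweep puts D at bearing 29°, so D = Z + 7.1·(cos 29°, sin 29°) = (-26.09, 10.54). Then cos ∠BDV = DB·DV / (|DB||DV|), giving 98.50°.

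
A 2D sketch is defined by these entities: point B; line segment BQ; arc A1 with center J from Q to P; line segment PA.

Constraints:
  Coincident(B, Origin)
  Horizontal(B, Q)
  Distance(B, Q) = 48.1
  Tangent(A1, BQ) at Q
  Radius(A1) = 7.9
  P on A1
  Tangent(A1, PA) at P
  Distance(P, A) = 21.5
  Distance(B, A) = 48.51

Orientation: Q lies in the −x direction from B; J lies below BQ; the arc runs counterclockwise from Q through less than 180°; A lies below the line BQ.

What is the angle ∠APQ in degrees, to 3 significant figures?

113°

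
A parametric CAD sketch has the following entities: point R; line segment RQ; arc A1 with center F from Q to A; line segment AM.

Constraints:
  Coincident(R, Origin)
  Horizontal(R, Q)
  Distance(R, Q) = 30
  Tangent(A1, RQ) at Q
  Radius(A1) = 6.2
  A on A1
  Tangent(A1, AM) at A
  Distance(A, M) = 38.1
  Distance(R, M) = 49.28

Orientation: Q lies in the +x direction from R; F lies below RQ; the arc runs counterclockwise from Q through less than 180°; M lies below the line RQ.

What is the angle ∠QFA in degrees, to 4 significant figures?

87.57°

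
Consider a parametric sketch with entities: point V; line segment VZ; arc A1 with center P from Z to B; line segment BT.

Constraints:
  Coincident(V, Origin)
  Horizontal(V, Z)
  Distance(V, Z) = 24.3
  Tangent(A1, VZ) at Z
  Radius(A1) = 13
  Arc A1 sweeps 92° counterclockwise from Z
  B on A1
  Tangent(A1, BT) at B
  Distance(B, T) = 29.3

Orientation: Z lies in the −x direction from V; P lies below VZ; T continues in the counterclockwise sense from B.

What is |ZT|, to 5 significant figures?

44.380

On A1, Z sits at bearing 90° from P; a 92° counterclockwise sweep puts B at bearing 182°, so B = P + 13.0·(cos 182°, sin 182°) = (-37.292, -13.454). The tangent condition forces PB to be normal to BT, so BT runs along (−sin 182°, cos 182°); with |BT| = 29.3, T = (-36.270, -42.736). Then |ZT| = |T − Z| = 44.380.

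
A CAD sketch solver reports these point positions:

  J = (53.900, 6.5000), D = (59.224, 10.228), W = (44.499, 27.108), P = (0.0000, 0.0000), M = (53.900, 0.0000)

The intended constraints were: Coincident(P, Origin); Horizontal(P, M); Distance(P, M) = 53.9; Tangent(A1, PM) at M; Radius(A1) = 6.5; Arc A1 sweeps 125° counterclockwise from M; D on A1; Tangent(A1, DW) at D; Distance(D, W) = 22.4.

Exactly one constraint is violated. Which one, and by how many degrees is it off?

Tangent(A1, DW) at D — off by 6.10°.

P = (0.00, 0.00) ✓; P.y = 0.00, M.y = 0.00 ✓; |PM| = 53.90 ✓; ∠(JM, MP) = 90.00° ✓; |JM| = 6.500 ✓; bearing(J→D) − bearing(J→M) = 125.0° ✓; |JD| = 6.499 ✓; ∠(JD, DW) = 83.90° ✗; |DW| = 22.40 ✓.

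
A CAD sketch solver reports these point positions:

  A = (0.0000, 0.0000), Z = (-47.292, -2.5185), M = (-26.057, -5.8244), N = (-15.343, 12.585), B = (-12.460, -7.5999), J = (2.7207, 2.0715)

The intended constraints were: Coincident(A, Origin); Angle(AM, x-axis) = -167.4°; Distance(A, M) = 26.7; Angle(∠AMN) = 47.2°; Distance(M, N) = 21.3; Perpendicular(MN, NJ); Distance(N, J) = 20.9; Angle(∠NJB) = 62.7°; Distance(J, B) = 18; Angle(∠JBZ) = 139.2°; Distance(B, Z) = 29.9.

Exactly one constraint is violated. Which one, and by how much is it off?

Distance(B, Z) = 29.9 — off by 5.30.

A = (0.00, 0.00) ✓; AM at -167.4° ✓; |AM| = 26.70 ✓; ∠AMN = 47.20° ✓; |MN| = 21.30 ✓; ∠(MN, NJ) = 90.00° ✓; |NJ| = 20.90 ✓; ∠NJB = 62.70° ✓; |JB| = 18.00 ✓; ∠JBZ = 139.2° ✓; |BZ| = 35.20 ✗.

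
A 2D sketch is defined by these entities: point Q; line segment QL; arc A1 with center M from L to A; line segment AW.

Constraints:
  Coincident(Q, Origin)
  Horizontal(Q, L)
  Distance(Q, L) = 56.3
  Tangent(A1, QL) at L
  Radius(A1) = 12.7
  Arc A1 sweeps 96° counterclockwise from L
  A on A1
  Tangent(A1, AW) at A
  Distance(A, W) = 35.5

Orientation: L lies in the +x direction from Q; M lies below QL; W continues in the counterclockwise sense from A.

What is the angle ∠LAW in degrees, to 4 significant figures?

132.0°

On A1, L sits at bearing 90° from M; a 96° counterclockwise sweep puts A at bearing 186°, so A = M + 12.7·(cos 186°, sin 186°) = (43.67, -14.03). The tangent condition forces MA to be normal to AW, so AW runs along (−sin 186°, cos 186°); with |AW| = 35.5, W = (47.38, -49.33). Then cos ∠LAW = AL·AW / (|AL||AW|), giving 132.0°.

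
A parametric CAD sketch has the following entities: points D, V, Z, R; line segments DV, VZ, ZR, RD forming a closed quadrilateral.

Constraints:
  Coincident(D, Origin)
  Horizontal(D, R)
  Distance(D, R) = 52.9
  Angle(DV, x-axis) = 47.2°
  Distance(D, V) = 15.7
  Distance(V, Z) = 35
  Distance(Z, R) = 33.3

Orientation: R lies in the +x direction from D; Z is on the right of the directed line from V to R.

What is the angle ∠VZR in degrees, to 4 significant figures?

79.68°

Checks: |VZ| = 35.00 ✓; |ZR| = 33.30 ✓.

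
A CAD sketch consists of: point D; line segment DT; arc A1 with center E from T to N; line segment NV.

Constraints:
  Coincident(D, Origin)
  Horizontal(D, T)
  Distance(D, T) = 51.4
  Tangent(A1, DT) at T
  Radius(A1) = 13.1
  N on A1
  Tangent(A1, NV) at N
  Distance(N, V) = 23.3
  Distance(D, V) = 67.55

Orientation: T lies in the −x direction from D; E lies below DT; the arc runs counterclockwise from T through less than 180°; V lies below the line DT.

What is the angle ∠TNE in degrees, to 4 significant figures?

33.88°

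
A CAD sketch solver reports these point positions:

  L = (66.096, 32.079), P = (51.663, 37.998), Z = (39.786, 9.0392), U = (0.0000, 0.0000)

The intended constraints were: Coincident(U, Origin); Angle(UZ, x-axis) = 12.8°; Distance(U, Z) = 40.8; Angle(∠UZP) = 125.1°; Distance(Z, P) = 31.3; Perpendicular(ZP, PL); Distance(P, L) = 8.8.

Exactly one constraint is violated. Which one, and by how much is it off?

Distance(P, L) = 8.8 — off by 6.80.

U = (0.00, 0.00) ✓; UZ at 12.80° ✓; |UZ| = 40.80 ✓; ∠UZP = 125.1° ✓; |ZP| = 31.30 ✓; ∠(ZP, PL) = 90.00° ✓; |PL| = 15.60 ✗.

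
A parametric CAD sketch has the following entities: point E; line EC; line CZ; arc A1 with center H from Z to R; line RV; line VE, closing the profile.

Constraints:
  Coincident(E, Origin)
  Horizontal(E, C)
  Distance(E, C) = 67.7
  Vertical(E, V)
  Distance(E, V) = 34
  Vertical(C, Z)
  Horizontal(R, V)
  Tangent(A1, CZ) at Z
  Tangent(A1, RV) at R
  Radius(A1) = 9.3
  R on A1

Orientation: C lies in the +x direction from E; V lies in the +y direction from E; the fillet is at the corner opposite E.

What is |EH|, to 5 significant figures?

63.409

E is at the origin; E and C share the same y with |EC| = 67.7 and C on the +x side, so C = (67.700, 0.0000). E and V share the same x with |EV| = 34.0 and V on the +y side, so V = (0.0000, 34.000). The virtual corner opposite E is at (67.700, 34.000). A1 meets CZ tangentially, so HZ is at right angles to CZ and since A1 is tangent to RV there, HR ⟂ RV, with radius 9.3, so the center H sits 9.3 in from both sides at H = (58.400, 24.700). Then |EH| = |H − E| = 63.409.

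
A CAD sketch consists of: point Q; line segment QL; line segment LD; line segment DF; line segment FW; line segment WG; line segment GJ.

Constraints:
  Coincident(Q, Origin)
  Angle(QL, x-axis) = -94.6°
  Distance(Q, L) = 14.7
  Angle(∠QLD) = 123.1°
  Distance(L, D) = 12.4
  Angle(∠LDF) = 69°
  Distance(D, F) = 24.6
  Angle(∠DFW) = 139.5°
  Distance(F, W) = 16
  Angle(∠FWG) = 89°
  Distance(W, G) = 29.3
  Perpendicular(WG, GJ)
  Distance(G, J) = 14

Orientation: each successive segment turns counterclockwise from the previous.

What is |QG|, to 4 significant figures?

17.74

∠DFW = 139.5° gives FW at 113.8° from the x-axis; with |FW| = 16.0, W = (9.245, 15.97). ∠FWG = 89.0° gives WG at -155.2° from the x-axis; with |WG| = 29.3, G = (-17.35, 3.676). Then |QG| = |G − Q| = 17.74.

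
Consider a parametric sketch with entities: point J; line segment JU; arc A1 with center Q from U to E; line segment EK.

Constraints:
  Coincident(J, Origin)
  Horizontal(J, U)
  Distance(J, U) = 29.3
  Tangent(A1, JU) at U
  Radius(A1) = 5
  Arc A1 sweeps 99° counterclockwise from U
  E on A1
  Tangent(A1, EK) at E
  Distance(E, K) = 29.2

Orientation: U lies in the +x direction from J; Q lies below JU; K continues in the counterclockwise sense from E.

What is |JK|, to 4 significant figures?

45.12

J is at the origin; JU is horizontal with |JU| = 29.3 and U on the +x side, so U = (29.30, 0.000). The tangent condition forces QU to be normal to JU, so Q = U + (0, -5) = (29.30, -5.000). On A1, U sits at bearing 90° from Q; a 99° counterclockwise sweep puts E at bearing 189°, so E = Q + 5.0·(cos 189°, sin 189°) = (24.36, -5.782). A1 meets EK tangentially, so QE is at right angles to EK, so EK runs along (−sin 189°, cos 189°); with |EK| = 29.2, K = (28.93, -34.62). Then |JK| = |K − J| = 45.12.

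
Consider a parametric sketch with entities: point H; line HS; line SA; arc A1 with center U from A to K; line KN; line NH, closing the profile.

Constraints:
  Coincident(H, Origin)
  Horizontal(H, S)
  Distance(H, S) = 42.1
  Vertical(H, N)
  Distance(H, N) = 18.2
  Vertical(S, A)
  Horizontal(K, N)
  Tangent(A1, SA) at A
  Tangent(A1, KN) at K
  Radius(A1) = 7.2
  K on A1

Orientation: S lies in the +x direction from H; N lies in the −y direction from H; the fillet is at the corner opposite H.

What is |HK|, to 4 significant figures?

39.36

The virtual corner opposite H is at (42.10, -18.20). Tangency of A1 to SA means the radius UA is perpendicular to SA and tangency of A1 to KN means the radius UK is perpendicular to KN, with radius 7.2, so the center U sits 7.2 in from both sides at U = (34.90, -11.00). That places the tangent points at A = (42.10, -11.00) on SA and K = (34.90, -18.20) on KN. Then |HK| = |K − H| = 39.36.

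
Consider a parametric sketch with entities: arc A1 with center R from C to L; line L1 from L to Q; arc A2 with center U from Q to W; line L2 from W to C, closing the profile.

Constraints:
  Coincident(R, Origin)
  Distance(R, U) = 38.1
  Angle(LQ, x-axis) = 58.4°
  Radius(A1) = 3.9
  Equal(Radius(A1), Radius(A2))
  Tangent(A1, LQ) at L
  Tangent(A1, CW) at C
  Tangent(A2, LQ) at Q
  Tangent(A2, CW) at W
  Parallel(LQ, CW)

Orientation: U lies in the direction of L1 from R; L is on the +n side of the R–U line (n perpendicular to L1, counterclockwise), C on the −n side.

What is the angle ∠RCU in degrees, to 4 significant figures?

84.16°

The slot axis is L1's direction at 58.4°, so u = (cos 58.4°, sin 58.4°) = (0.5240, 0.8517) and n = (−sin 58.4°, cos 58.4°) = (-0.8517, 0.5240). R is at the origin and U lies 38.1 along u from R, so U = 38.1·u = (19.96, 32.45). Tangency of A1 to both parallel lines with radius 3.9 puts L and C at R ± 3.9·n: L = (-3.322, 2.044), C = (3.322, -2.044). Then cos ∠RCU = CR·CU / (|CR||CU|), giving 84.16°.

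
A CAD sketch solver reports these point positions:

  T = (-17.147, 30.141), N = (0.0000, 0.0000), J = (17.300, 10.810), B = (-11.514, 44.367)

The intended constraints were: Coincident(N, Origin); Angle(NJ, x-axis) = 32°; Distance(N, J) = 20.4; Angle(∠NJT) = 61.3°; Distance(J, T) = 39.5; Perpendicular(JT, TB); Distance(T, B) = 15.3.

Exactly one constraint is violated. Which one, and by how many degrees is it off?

Perpendicular(JT, TB) — off by 7.70°.

N = (0.00, 0.00) ✓; NJ at 32.00° ✓; |NJ| = 20.40 ✓; ∠NJT = 61.30° ✓; |JT| = 39.50 ✓; ∠(JT, TB) = 82.30° ✗; |TB| = 15.30 ✓.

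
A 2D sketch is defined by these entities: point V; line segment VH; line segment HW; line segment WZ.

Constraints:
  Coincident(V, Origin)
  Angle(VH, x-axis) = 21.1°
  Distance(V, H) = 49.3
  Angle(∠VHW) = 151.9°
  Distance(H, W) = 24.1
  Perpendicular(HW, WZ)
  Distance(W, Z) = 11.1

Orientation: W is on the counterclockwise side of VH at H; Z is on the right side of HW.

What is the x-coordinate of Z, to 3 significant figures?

70.1

V is at the origin; VH runs at 21.1° with length 49.3, so H = 49.3·(cos 21.1°, sin 21.1°) = (46.0, 17.7). ∠VHW = 151.9°, so HW runs at 21.1° + (180° − 151.9°) = 49.2° from the x-axis; with |HW| = 24.1, W = H + 24.1·(cos 49.2°, sin 49.2°) = (61.7, 36.0). HW ⟂ WZ; with |WZ| = 11.1 on the right of HW, Z = W + 11.1·(0.757, -0.653) = (70.1, 28.7). So Z.x = 70.1.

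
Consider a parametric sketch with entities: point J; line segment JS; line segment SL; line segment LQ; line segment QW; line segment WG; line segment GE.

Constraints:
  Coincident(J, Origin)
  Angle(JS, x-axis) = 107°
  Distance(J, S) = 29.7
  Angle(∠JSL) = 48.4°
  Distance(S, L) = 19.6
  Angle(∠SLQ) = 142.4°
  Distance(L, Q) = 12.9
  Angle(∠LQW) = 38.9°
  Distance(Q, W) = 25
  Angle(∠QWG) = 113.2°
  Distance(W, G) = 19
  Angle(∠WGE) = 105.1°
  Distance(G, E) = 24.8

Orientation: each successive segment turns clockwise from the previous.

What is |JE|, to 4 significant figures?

47.01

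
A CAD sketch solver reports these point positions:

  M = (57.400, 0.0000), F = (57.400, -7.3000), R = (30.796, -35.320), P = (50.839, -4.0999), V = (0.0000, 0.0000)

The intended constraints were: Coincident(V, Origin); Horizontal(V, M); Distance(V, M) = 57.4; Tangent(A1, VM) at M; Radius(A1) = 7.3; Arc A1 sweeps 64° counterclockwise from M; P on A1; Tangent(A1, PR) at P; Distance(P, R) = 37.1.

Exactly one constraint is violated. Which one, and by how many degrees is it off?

Tangent(A1, PR) at P — off by 6.70°.

V = (0.00, 0.00) ✓; V.y = 0.00, M.y = 0.00 ✓; |VM| = 57.40 ✓; ∠(FM, MV) = 90.00° ✓; |FM| = 7.300 ✓; bearing(F→P) − bearing(F→M) = 64.00° ✓; |FP| = 7.300 ✓; ∠(FP, PR) = 96.70° ✗; |PR| = 37.10 ✓.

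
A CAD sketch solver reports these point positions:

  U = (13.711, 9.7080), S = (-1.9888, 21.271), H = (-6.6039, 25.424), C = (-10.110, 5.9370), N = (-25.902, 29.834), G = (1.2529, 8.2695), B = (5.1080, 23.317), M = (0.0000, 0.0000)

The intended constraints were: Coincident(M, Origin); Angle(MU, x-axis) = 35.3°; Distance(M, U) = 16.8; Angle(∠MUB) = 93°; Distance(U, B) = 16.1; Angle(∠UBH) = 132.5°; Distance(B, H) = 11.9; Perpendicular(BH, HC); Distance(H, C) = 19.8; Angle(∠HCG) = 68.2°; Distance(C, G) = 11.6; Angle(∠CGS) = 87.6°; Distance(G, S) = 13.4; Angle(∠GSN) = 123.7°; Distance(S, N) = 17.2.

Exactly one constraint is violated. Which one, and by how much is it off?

Distance(S, N) = 17.2 — off by 8.20.

M = (0.00, 0.00) ✓; MU at 35.30° ✓; |MU| = 16.80 ✓; ∠MUB = 93.00° ✓; |UB| = 16.10 ✓; ∠UBH = 132.5° ✓; |BH| = 11.90 ✓; ∠(BH, HC) = 90.00° ✓; |HC| = 19.80 ✓; ∠HCG = 68.20° ✓; |CG| = 11.60 ✓; ∠CGS = 87.60° ✓; |GS| = 13.40 ✓; ∠GSN = 123.7° ✓; |SN| = 25.40 ✗.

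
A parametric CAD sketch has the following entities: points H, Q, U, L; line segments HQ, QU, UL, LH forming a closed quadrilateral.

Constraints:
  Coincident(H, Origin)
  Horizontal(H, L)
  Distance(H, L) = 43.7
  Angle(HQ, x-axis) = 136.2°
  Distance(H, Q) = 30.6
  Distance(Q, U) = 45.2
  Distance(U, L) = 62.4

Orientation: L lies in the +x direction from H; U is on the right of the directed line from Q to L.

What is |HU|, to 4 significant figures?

27.29

H is at the origin; HL is horizontal with |HL| = 43.7 and L in +x, so L = (43.7, 0). HQ runs at 136.2° with |HQ| = 30.6, so Q = (-22.09, 21.18). U is determined by |QU| = 45.2 and |UL| = 62.4 together: it lies at the intersection of circle(Q, 45.2) and circle(L, 62.4). With |QL| = 69.11, the foot of the radical line on QL is 21.17 from Q and the perpendicular offset is √(45.2² − 21.17²) = 39.94. Taking the right-of-QL solution: U = (-14.18, -23.32).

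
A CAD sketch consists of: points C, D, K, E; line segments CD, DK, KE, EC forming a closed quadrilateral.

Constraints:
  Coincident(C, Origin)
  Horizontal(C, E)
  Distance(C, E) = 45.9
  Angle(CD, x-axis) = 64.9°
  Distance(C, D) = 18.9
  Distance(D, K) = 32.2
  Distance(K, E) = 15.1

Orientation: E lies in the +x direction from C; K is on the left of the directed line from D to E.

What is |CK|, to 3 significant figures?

42.4

Checks: |DK| = 32.20 ✓; |KE| = 15.10 ✓.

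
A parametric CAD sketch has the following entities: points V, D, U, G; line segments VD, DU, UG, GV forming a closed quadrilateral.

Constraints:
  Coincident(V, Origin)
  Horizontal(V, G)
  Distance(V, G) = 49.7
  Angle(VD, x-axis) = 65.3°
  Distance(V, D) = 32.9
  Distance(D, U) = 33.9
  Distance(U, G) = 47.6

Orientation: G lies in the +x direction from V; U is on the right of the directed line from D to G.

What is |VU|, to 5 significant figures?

2.9029

Checks: |DU| = 33.90 ✓; |UG| = 47.60 ✓.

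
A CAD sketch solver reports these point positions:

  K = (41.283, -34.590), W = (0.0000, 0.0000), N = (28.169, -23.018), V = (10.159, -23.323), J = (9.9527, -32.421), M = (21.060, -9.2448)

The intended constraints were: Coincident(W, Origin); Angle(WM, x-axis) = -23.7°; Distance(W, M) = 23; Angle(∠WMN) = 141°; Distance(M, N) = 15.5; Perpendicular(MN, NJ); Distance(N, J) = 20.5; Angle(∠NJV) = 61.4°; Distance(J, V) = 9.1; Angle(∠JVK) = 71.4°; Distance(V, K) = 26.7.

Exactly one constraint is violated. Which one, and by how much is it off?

Distance(V, K) = 26.7 — off by 6.40.

W = (0.00, 0.00) ✓; WM at -23.70° ✓; |WM| = 23.00 ✓; ∠WMN = 141.0° ✓; |MN| = 15.50 ✓; ∠(MN, NJ) = 90.00° ✓; |NJ| = 20.50 ✓; ∠NJV = 61.40° ✓; |JV| = 9.100 ✓; ∠JVK = 71.40° ✓; |VK| = 33.10 ✗.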